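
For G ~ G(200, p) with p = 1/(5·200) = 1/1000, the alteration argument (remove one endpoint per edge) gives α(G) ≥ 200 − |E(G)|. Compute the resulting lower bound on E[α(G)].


E[|E(G)|] = C(200, 2)·p = 19900 · (1/1000) = 199/10.
E[α(G)] ≥ n − E[|E(G)|] = 200 − 199/10 = 1801/10.
Numerically: ≈ 180.100.
(This is only a lower bound; the true E[α(G)] may be larger.)

E[α(G)] ≥ 1801/10 ≈ 180.100.


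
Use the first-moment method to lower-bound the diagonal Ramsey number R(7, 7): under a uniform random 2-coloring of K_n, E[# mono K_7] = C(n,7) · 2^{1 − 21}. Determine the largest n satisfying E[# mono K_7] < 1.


We need C(n, 7) · 2^{1 − 21} < 1, i.e. C(n, 7) < 2^{21 − 1} = 1048576.
Check values of n near the boundary:
  n = 25: C(25, 7) = 480700; 480700 < 1048576? YES
  n = 26: C(26, 7) = 657800; 657800 < 1048576? YES
  n = 27: C(27, 7) = 888030; 888030 < 1048576? YES
  n = 28: C(28, 7) = 1184040; 1184040 < 1048576? NO
  n = 29: C(29, 7) = 1560780; 1560780 < 1048576? NO
  n = 30: C(30, 7) = 2035800; 2035800 < 1048576? NO
The largest n with C(n, 7) < 1048576 is n = 27 (where E[X] = 444015/524288 ≈ 0.8468914). Hence R(7, 7) > 27, i.e. R(7, 7) ≥ 28.

Largest n = 27; hence R(7, 7) > 27.


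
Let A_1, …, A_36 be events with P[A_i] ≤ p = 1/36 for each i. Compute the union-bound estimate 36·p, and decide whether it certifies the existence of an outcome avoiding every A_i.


Union bound: P[∪_{i=1}^{36} A_i] ≤ Σ_i P[A_i] ≤ 36·p = 36·(1/36) = 1.
Numerically: 1 ≈ 1.000000.
Is 1 < 1? NO.
Since the bound 1 is ≥ 1, the union bound is uninformative here; it does NOT by itself certify existence.

36·p = 1 ≈ 1.000000; existence NOT certified by the union bound.


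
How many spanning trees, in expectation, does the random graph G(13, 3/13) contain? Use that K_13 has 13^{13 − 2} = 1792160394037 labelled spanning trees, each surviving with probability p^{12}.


K_13 has 13^{13 − 2} = 1792160394037 labelled spanning trees.
For each such spanning tree H, let X_H = 1 if all 12 edges of H are present in G. Then P[X_H = 1] = p^{12} = (3/13)^{12} = 531441/23298085122481.
By linearity of expectation: E[X] = Σ_H E[X_H] = 1792160394037 · p^{12} = 1792160394037 · 531441/23298085122481 = 531441/13.
Numerically: E[X] ≈ 40880.1.

E[X] = 1792160394037 · (3/13)^{12} = 531441/13 ≈ 40880.1.


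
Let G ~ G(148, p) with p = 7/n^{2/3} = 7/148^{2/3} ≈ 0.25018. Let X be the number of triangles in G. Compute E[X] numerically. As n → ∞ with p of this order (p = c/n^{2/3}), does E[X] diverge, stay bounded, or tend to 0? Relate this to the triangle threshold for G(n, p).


Number of potential triangles: C(148, 3) = 529396.
Each occurs with probability p³ ≈ (0.25018)³ ≈ 1.5659240e-02.
By linearity: E[X] = C(148, 3)·p³ ≈ 529396 · 1.5659240e-02 ≈ 8289.93919.
Since α = 2/3 < 1, p = c/n^{2/3} ≫ 1/n is above the triangle threshold p ~ 1/n. Asymptotically E[X] ~ (c³/6)·n^{3(1−α)} = (7³/6)·n^{1} → ∞; triangles are abundant w.h.p.

E[X] ≈ 8289.93919; in regime p = Θ(1/n^{2/3}) E[X] diverges (above the triangle threshold p ~ 1/n).


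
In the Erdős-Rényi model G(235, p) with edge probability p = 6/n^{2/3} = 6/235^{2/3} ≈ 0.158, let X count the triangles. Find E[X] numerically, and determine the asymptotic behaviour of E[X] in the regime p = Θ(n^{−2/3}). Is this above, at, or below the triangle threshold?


Number of potential triangles: C(235, 3) = 2135445.
Each occurs with probability p³ ≈ (0.158)³ ≈ 3.91127e-03.
By linearity: E[X] = C(235, 3)·p³ ≈ 2135445 · 3.91127e-03 ≈ 8352.306.
Since α = 2/3 < 1, p = c/n^{2/3} ≫ 1/n is above the triangle threshold p ~ 1/n. Asymptotically E[X] ~ (c³/6)·n^{3(1−α)} = (6³/6)·n^{1} → ∞; triangles are abundant w.h.p.

E[X] ≈ 8352.306; in regime p = Θ(1/n^{2/3}) E[X] diverges (above the triangle threshold p ~ 1/n).


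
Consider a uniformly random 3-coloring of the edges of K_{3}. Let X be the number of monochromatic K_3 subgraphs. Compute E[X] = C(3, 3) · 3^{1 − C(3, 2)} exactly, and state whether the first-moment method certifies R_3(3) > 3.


E[X] = C(3, 3) · 3^{1 − 3} = 1 · 3^{−2} = 1/9.
As a reduced fraction: E[X] = 1/9 ≈ 0.111.
Is E[X] < 1? YES.
Since E[X] < 1, there exists a 3-coloring of K_{3} with no monochromatic K_3; hence R_3(3) > 3.

E[X] = 1/9 ≈ 0.111; E[X] < 1, so R_3(3) > 3.


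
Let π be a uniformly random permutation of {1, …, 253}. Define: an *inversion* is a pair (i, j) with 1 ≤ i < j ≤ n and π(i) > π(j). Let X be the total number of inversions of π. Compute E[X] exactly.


Write X = Σ X_I over the C(253, 2) = 31878 pairs i < j, with X_I the indicator of one inversion.
There are 31878 indicators.
For each fixed pair i < j, the values π(i) and π(j) are two distinct elements of {1, …, 253} in uniformly random order; by symmetry P[π(i) > π(j)] = 1/2.
By linearity: E[X] = 31878 · (1/2) = C(253, 2) · (1/2) = 31878/2 = 15939 ≈ 15939.00000.

E[X] = 15939 = 15939.00000.


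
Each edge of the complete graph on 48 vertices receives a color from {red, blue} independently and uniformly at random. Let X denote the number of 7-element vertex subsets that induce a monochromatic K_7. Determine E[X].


Let X = Σ_S X_S over the C(48, 7) = 73629072 subsets S of size 7, where X_S = 1 if the K_7 on S is monochromatic.
For a fixed S, the K_7 on S has C(7, 2) = 21 edges. P[all 21 edges red] = (1/2)^21, and likewise for blue, so P[monochromatic] = 2·(1/2)^21 = 2^{1 − 21} = 1/1048576.
By linearity: E[X] = C(48, 7) · 2^{1 − 21} = 73629072 · 1/1048576 = 4601817/65536.
Numerically: E[X] ≈ 70.218155.

E[X] = C(48,7)·2^(1−C(7,2)) = 4601817/65536 ≈ 70.218155.


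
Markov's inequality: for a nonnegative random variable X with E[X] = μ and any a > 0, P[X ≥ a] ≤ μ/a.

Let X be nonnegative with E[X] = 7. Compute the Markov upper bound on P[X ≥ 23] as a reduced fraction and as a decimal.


μ = E[X] = 7, a = 23.
Markov: P[X ≥ 23] ≤ μ/a = (7)/23 = 7/23.
Numerically: ≈ 0.304348.
(Since a = 23 > μ = 7.000000, the bound 7/23 is < 1 and informative.)

P[X ≥ 23] ≤ 7/23 ≈ 0.304348.


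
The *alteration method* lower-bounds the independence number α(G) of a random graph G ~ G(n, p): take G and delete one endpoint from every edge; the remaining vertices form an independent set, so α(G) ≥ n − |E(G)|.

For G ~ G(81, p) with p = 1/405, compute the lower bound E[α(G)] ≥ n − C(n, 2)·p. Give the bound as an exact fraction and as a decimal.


E[|E(G)|] = C(81, 2)·p = 3240 · (1/405) = 8.
E[α(G)] ≥ n − E[|E(G)|] = 81 − 8 = 73.
Numerically: ≈ 73.00000.
(This is only a lower bound; the true E[α(G)] may be larger.)

E[α(G)] ≥ 73 ≈ 73.00000.


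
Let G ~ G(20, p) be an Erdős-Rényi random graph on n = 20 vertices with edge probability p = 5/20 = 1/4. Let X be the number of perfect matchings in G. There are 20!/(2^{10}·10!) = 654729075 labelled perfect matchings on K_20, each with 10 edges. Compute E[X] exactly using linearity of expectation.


K_20 has 20!/(2^{10}·10!) = 654729075 labelled perfect matchings.
For each such perfect matching H, let X_H = 1 if all 10 edges of H are present in G. Then P[X_H = 1] = p^{10} = (1/4)^{10} = 1/1048576.
By linearity: E[X] = Σ_H E[X_H] = 654729075 · p^{10} = 654729075 · 1/1048576 = 654729075/1048576.
Numerically: E[X] ≈ 624.4.

E[X] = 654729075 · (1/4)^{10} = 654729075/1048576 ≈ 624.4.


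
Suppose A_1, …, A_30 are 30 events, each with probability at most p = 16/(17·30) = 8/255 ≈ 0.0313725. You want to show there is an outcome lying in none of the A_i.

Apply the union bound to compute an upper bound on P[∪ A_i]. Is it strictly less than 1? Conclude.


Union bound: P[∪_{i=1}^{30} A_i] ≤ Σ_i P[A_i] ≤ 30·p = 30·(8/255) = 16/17.
Numerically: 16/17 ≈ 0.9411765.
Is 16/17 < 1? YES.
Since P[∪ A_i] ≤ 16/17 < 1, the complement has P[∩ A_i^c] ≥ 1 − 16/17 = 1/17 > 0, so some outcome avoids every A_i.

30·p = 16/17 ≈ 0.9411765; existence CERTIFIED by the union bound.


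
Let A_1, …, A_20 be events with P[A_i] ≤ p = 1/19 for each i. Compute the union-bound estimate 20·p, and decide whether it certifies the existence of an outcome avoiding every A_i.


Union bound: P[∪_{i=1}^{20} A_i] ≤ Σ_i P[A_i] ≤ 20·p = 20·(1/19) = 20/19.
Numerically: 20/19 ≈ 1.052632.
Is 20/19 < 1? NO.
Since the bound 20/19 is ≥ 1, the union bound is uninformative here; it does NOT by itself certify existence.

20·p = 20/19 ≈ 1.052632; existence NOT certified by the union bound.


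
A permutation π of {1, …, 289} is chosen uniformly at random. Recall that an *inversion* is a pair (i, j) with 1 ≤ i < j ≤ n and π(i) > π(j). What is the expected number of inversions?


Write X = Σ X_I over the C(289, 2) = 41616 pairs i < j, with X_I the indicator of one inversion.
There are 41616 indicators.
For each fixed pair i < j, the values π(i) and π(j) are two distinct elements of {1, …, 289} in uniformly random order; by symmetry P[π(i) > π(j)] = 1/2.
By linearity: E[X] = 41616 · (1/2) = C(289, 2) · (1/2) = 41616/2 = 20808 ≈ 20808.000.

E[X] = 20808 = 20808.000.


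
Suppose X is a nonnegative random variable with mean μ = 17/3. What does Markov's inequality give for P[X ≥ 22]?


μ = E[X] = 17/3, a = 22.
Markov: P[X ≥ 22] ≤ μ/a = (17/3)/22 = 17/66.
Numerically: ≈ 0.258.
(Since a = 22 > μ = 5.667, the bound 17/66 is < 1 and informative.)

P[X ≥ 22] ≤ 17/66 ≈ 0.258.


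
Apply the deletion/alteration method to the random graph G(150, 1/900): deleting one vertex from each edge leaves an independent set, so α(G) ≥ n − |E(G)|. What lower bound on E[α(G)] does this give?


E[|E(G)|] = C(150, 2)·p = 11175 · (1/900) = 149/12.
E[α(G)] ≥ n − E[|E(G)|] = 150 − 149/12 = 1651/12.
Numerically: ≈ 137.58333.
(This is only a lower bound; the true E[α(G)] may be larger.)

E[α(G)] ≥ 1651/12 ≈ 137.58333.


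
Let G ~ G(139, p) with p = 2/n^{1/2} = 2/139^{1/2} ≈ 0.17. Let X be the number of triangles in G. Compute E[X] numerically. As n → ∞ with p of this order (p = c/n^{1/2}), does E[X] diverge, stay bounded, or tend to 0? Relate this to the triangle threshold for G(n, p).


Number of potential triangles: C(139, 3) = 437989.
Each occurs with probability p³ ≈ (0.17)³ ≈ 4.88166e-03.
By linearity: E[X] = C(139, 3)·p³ ≈ 437989 · 4.88166e-03 ≈ 2138.115.
Since α = 1/2 < 1, p = c/n^{1/2} ≫ 1/n is above the triangle threshold p ~ 1/n. Asymptotically E[X] ~ (c³/6)·n^{3(1−α)} = (2³/6)·n^{1.5} → ∞; triangles are abundant w.h.p.

E[X] ≈ 2138.115; in regime p = Θ(1/n^{1/2}) E[X] diverges (above the triangle threshold p ~ 1/n).


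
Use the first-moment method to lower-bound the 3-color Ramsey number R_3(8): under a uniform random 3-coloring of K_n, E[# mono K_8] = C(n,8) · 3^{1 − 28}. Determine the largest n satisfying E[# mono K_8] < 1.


We need C(n, 8) · 3^{1 − 28} < 1, i.e. C(n, 8) < 3^{28 − 1} = 7625597484987.
Check values of n near the boundary:
  n = 154: C(154, 8) = 6521818990995; 6521818990995 < 7625597484987? YES
  n = 155: C(155, 8) = 6876747915675; 6876747915675 < 7625597484987? YES
  n = 156: C(156, 8) = 7248464019225; 7248464019225 < 7625597484987? YES
  n = 157: C(157, 8) = 7637643295425; 7637643295425 < 7625597484987? NO
  n = 158: C(158, 8) = 8044984271181; 8044984271181 < 7625597484987? NO
  n = 159: C(159, 8) = 8471208603429; 8471208603429 < 7625597484987? NO
The largest n with C(n, 8) < 7625597484987 is n = 156 (where E[X] = 805384891025/847288609443 ≈ 0.9505437). Hence R_3(8) > 156, i.e. R_3(8) ≥ 157.

Largest n = 156; hence R_3(8) > 156.


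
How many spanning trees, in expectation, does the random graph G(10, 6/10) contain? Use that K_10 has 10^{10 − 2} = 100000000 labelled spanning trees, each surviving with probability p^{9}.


K_10 has 10^{10 − 2} = 100000000 labelled spanning trees.
For each such spanning tree H, let X_H = 1 if all 9 edges of H are present in G. Then P[X_H = 1] = p^{9} = (3/5)^{9} = 19683/1953125.
Summing the indicators: E[X] = Σ_H E[X_H] = 100000000 · p^{9} = 100000000 · 19683/1953125 = 5038848/5.
Numerically: E[X] ≈ 1.008e+06.

E[X] = 100000000 · (3/5)^{9} = 5038848/5 ≈ 1.008e+06.


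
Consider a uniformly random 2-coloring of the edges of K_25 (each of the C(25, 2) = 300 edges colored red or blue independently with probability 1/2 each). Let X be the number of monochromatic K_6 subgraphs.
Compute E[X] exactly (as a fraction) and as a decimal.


Let X = Σ_S X_S over the C(25, 6) = 177100 subsets S of size 6, where X_S = 1 if the K_6 on S is monochromatic.
For a fixed S, the K_6 on S has C(6, 2) = 15 edges. P[all 15 edges red] = (1/2)^15, and likewise for blue, so P[monochromatic] = 2·(1/2)^15 = 2^{1 − 15} = 1/16384.
By linearity: E[X] = C(25, 6) · 2^{1 − 15} = 177100 · 1/16384 = 44275/4096.
Numerically: E[X] ≈ 10.80933.

E[X] = C(25,6)·2^(1−C(6,2)) = 44275/4096 ≈ 10.80933.


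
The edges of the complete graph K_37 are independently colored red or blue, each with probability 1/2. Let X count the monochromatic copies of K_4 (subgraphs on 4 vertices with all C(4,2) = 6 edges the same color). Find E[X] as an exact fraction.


Let X = Σ_S X_S over the C(37, 4) = 66045 subsets S of size 4, where X_S = 1 if the K_4 on S is monochromatic.
For a fixed S, the K_4 on S has C(4, 2) = 6 edges. P[all 6 edges red] = (1/2)^6, and likewise for blue, so P[monochromatic] = 2·(1/2)^6 = 2^{1 − 6} = 1/32.
Summing: E[X] = C(37, 4) · 2^{1 − 6} = 66045 · 1/32 = 66045/32.
Numerically: E[X] ≈ 2063.90625.

E[X] = C(37,4)·2^(1−C(4,2)) = 66045/32 ≈ 2063.90625.


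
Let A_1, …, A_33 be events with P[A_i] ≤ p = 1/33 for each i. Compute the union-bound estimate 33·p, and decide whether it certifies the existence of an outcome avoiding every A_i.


Union bound: P[∪_{i=1}^{33} A_i] ≤ Σ_i P[A_i] ≤ 33·p = 33·(1/33) = 1.
Numerically: 1 ≈ 1.00000.
Is 1 < 1? NO.
Since the bound 1 is ≥ 1, the union bound is uninformative here; it does NOT by itself certify existence.

33·p = 1 ≈ 1.00000; existence NOT certified by the union bound.


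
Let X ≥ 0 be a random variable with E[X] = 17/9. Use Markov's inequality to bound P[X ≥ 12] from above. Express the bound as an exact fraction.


μ = E[X] = 17/9, a = 12.
Markov: P[X ≥ 12] ≤ μ/a = (17/9)/12 = 17/108.
Numerically: ≈ 0.157407.
(Since a = 12 > μ = 1.888889, the bound 17/108 is < 1 and informative.)

P[X ≥ 12] ≤ 17/108 ≈ 0.157407.


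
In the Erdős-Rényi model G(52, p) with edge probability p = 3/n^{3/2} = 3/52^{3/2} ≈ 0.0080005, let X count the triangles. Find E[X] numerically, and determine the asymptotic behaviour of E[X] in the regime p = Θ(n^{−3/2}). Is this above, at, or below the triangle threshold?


Number of potential triangles: C(52, 3) = 22100.
Each occurs with probability p³ ≈ (0.0080005)³ ≈ 5.1209286e-07.
By linearity: E[X] = C(52, 3)·p³ ≈ 22100 · 5.1209286e-07 ≈ 0.01132.
Since α = 3/2 > 1, p = c/n^{3/2} = o(1/n) is below the triangle threshold p ~ 1/n. Asymptotically E[X] ~ (c³/6)·n^{3(1−α)} = (3³/6)·n^{-1.5} → 0, so by Markov's inequality G has no triangles w.h.p.

E[X] ≈ 0.01132; in regime p = Θ(1/n^{3/2}) E[X] tends to 0 (below the triangle threshold p ~ 1/n).


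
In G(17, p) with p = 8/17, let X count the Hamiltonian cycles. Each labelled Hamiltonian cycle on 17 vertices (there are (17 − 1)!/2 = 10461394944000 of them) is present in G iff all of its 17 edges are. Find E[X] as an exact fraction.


K_17 has (17 − 1)!/2 = 10461394944000 labelled Hamiltonian cycles.
For each such Hamiltonian cycle H, let X_H = 1 if all 17 edges of H are present in G. Then P[X_H = 1] = p^{17} = (8/17)^{17} = 2251799813685248/827240261886336764177.
By linearity: E[X] = Σ_H E[X_H] = 10461394944000 · p^{17} = 10461394944000 · 2251799813685248/827240261886336764177 = 23556967185786995434586112000/827240261886336764177.
Numerically: E[X] ≈ 2.85e+07.

E[X] = 10461394944000 · (8/17)^{17} = 23556967185786995434586112000/827240261886336764177 ≈ 2.85e+07.


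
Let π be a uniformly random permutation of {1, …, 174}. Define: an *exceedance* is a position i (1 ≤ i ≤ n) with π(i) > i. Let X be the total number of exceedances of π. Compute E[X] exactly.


Write X = Σ_{i=1}^{174} X_i, where X_i = 1_{π(i) > i}.
For each fixed i, π(i) is uniform over {1, …, 174} (marginal of a uniform permutation), so P[π(i) > i] = (n − i)/n. Summing: Σ_{i=1}^{174} (n − i)/n = (0 + 1 + … + 173)/174 = 174(174 − 1)/(2·174) = (174 − 1)/2.
Hence E[X] = Σ_{i=1}^{174} (174 − i)/174 = 173/2 ≈ 86.50000.

E[X] = 173/2 = 86.50000.


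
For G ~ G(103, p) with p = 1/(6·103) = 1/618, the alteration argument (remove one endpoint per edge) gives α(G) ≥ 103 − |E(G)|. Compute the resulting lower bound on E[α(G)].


E[|E(G)|] = C(103, 2)·p = 5253 · (1/618) = 17/2.
E[α(G)] ≥ n − E[|E(G)|] = 103 − 17/2 = 189/2.
Numerically: ≈ 94.5000.
(This is only a lower bound; the true E[α(G)] may be larger.)

E[α(G)] ≥ 189/2 ≈ 94.5000.


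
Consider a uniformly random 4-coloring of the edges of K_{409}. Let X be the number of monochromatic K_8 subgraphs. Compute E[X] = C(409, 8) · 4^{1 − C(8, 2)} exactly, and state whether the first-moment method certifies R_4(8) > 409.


E[X] = C(409, 8) · 4^{1 − 28} = 18128041135797879 · 4^{−27} = 18128041135797879/18014398509481984.
As a reduced fraction: E[X] = 18128041135797879/18014398509481984 ≈ 1.006308.
Is E[X] < 1? NO.
Since E[X] ≥ 1, the first-moment bound is inconclusive at n = 409; it does NOT by itself certify R_4(8) > 409.

E[X] = 18128041135797879/18014398509481984 ≈ 1.006308; E[X] ≥ 1; first-moment method inconclusive here.


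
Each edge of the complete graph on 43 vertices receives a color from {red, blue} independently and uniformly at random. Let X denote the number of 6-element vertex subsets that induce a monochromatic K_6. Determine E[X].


Let X = Σ_S X_S over the C(43, 6) = 6096454 subsets S of size 6, where X_S = 1 if the K_6 on S is monochromatic.
For a fixed S, the K_6 on S has C(6, 2) = 15 edges. P[all 15 edges red] = (1/2)^15, and likewise for blue, so P[monochromatic] = 2·(1/2)^15 = 2^{1 − 15} = 1/16384.
Summing: E[X] = C(43, 6) · 2^{1 − 15} = 6096454 · 1/16384 = 3048227/8192.
Numerically: E[X] ≈ 372.0980.

E[X] = C(43,6)·2^(1−C(6,2)) = 3048227/8192 ≈ 372.0980.


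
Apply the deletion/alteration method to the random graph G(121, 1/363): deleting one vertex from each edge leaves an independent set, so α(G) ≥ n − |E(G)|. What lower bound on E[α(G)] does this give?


E[|E(G)|] = C(121, 2)·p = 7260 · (1/363) = 20.
E[α(G)] ≥ n − E[|E(G)|] = 121 − 20 = 101.
Numerically: ≈ 101.000.
(This is only a lower bound; the true E[α(G)] may be larger.)

E[α(G)] ≥ 101 ≈ 101.000.


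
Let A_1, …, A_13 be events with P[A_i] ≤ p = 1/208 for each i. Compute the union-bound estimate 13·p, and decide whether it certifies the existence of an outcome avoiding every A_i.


Union bound: P[∪_{i=1}^{13} A_i] ≤ Σ_i P[A_i] ≤ 13·p = 13·(1/208) = 1/16.
Numerically: 1/16 ≈ 0.062500.
Is 1/16 < 1? YES.
Since P[∪ A_i] ≤ 1/16 < 1, the complement has P[∩ A_i^c] ≥ 1 − 1/16 = 15/16 > 0, so some outcome avoids every A_i.

13·p = 1/16 ≈ 0.062500; existence CERTIFIED by the union bound.


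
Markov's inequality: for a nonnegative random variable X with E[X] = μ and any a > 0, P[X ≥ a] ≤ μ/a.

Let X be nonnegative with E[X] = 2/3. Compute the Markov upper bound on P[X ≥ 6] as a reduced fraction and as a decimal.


μ = E[X] = 2/3, a = 6.
Markov: P[X ≥ 6] ≤ μ/a = (2/3)/6 = 1/9.
Numerically: ≈ 0.111.
(Since a = 6 > μ = 0.667, the bound 1/9 is < 1 and informative.)

P[X ≥ 6] ≤ 1/9 ≈ 0.111.


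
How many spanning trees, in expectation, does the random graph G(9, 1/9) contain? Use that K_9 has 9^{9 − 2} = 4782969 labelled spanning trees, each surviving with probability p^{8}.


K_9 has 9^{9 − 2} = 4782969 labelled spanning trees.
For each such spanning tree H, let X_H = 1 if all 8 edges of H are present in G. Then P[X_H = 1] = p^{8} = (1/9)^{8} = 1/43046721.
By linearity: E[X] = Σ_H E[X_H] = 4782969 · p^{8} = 4782969 · 1/43046721 = 1/9.
Numerically: E[X] ≈ 0.111.

E[X] = 4782969 · (1/9)^{8} = 1/9 ≈ 0.111.


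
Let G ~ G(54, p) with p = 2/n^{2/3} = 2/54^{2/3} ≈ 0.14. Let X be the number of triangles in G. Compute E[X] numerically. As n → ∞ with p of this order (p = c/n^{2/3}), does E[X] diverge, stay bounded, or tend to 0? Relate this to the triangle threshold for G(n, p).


Number of potential triangles: C(54, 3) = 24804.
Each occurs with probability p³ ≈ (0.14)³ ≈ 2.743484e-03.
By linearity: E[X] = C(54, 3)·p³ ≈ 24804 · 2.743484e-03 ≈ 68.0494.
Since α = 2/3 < 1, p = c/n^{2/3} ≫ 1/n is above the triangle threshold p ~ 1/n. Asymptotically E[X] ~ (c³/6)·n^{3(1−α)} = (2³/6)·n^{1} → ∞; triangles are abundant w.h.p.

E[X] ≈ 68.0494; in regime p = Θ(1/n^{2/3}) E[X] diverges (above the triangle threshold p ~ 1/n).


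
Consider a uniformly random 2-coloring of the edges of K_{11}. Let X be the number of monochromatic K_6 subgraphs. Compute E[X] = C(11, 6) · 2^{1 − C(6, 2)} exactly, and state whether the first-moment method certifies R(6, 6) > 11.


E[X] = C(11, 6) · 2^{1 − 15} = 462 · 2^{−14} = 462/16384.
As a reduced fraction: E[X] = 231/8192 ≈ 0.028.
Is E[X] < 1? YES.
Since E[X] < 1, there exists a 2-coloring of K_{11} with no monochromatic K_6; hence R(6, 6) > 11.

E[X] = 231/8192 ≈ 0.028; E[X] < 1, so R(6, 6) > 11.


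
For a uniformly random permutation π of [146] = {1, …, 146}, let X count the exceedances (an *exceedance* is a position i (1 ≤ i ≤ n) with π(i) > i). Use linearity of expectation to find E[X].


Write X = Σ_{i=1}^{146} X_i, where X_i = 1_{π(i) > i}.
For each fixed i, π(i) is uniform over {1, …, 146} (marginal of a uniform permutation), so P[π(i) > i] = (n − i)/n. Summing: Σ_{i=1}^{146} (n − i)/n = (0 + 1 + … + 145)/146 = 146(146 − 1)/(2·146) = (146 − 1)/2.
Hence E[X] = Σ_{i=1}^{146} (146 − i)/146 = 145/2 ≈ 72.50000.

E[X] = 145/2 = 72.50000.


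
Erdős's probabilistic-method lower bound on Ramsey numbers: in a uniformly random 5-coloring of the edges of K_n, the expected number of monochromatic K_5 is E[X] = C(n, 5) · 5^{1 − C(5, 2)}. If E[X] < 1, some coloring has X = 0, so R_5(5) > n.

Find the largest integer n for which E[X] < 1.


We need C(n, 5) · 5^{1 − 10} < 1, i.e. C(n, 5) < 5^{10 − 1} = 1953125.
Check values of n near the boundary:
  n = 45: C(45, 5) = 1221759; 1221759 < 1953125? YES
  n = 46: C(46, 5) = 1370754; 1370754 < 1953125? YES
  n = 47: C(47, 5) = 1533939; 1533939 < 1953125? YES
  n = 48: C(48, 5) = 1712304; 1712304 < 1953125? YES
  n = 49: C(49, 5) = 1906884; 1906884 < 1953125? YES
  n = 50: C(50, 5) = 2118760; 2118760 < 1953125? NO
  n = 51: C(51, 5) = 2349060; 2349060 < 1953125? NO
  n = 52: C(52, 5) = 2598960; 2598960 < 1953125? NO
The largest n with C(n, 5) < 1953125 is n = 49 (where E[X] = 1906884/1953125 ≈ 0.976). Hence R_5(5) > 49, i.e. R_5(5) ≥ 50.

Largest n = 49; hence R_5(5) > 49.


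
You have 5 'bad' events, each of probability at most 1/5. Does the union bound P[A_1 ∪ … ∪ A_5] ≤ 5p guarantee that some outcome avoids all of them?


Union bound: P[∪_{i=1}^{5} A_i] ≤ Σ_i P[A_i] ≤ 5·p = 5·(1/5) = 1.
Numerically: 1 ≈ 1.000000.
Is 1 < 1? NO.
Since the bound 1 is ≥ 1, the union bound is uninformative here; it does NOT by itself certify existence.

5·p = 1 ≈ 1.000000; existence NOT certified by the union bound.


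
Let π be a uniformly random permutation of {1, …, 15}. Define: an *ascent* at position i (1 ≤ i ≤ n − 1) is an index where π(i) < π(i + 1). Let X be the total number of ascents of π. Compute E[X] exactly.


Write X = Σ X_I over i = 1, …, 14, with X_I the indicator of one ascent.
There are 14 indicators.
For each fixed i, the pair (π(i), π(i+1)) is a uniformly random ordered pair of distinct values from {1, …, 15}; by symmetry P[π(i) < π(i+1)] = 1/2.
By linearity: E[X] = 14 · (1/2) = (15 − 1) · (1/2) = 7 ≈ 7.000000.

E[X] = 7 = 7.000000.


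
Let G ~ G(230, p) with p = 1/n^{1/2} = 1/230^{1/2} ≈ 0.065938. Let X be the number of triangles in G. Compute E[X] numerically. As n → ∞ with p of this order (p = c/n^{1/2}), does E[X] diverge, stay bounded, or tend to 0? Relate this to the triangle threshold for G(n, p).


Number of potential triangles: C(230, 3) = 2001460.
Each occurs with probability p³ ≈ (0.065938)³ ≈ 2.86687162e-04.
By linearity: E[X] = C(230, 3)·p³ ≈ 2001460 · 2.86687162e-04 ≈ 573.792888.
Since α = 1/2 < 1, p = c/n^{1/2} ≫ 1/n is above the triangle threshold p ~ 1/n. Asymptotically E[X] ~ (c³/6)·n^{3(1−α)} = (1³/6)·n^{1.5} → ∞; triangles are abundant w.h.p.

E[X] ≈ 573.792888; in regime p = Θ(1/n^{1/2}) E[X] diverges (above the triangle threshold p ~ 1/n).


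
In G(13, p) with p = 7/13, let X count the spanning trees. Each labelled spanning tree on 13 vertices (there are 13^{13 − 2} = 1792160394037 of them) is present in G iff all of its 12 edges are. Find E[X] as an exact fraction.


K_13 has 13^{13 − 2} = 1792160394037 labelled spanning trees.
For each such spanning tree H, let X_H = 1 if all 12 edges of H are present in G. Then P[X_H = 1] = p^{12} = (7/13)^{12} = 13841287201/23298085122481.
Summing the indicators: E[X] = Σ_H E[X_H] = 1792160394037 · p^{12} = 1792160394037 · 13841287201/23298085122481 = 13841287201/13.
Numerically: E[X] ≈ 1.0647e+09.

E[X] = 1792160394037 · (7/13)^{12} = 13841287201/13 ≈ 1.0647e+09.


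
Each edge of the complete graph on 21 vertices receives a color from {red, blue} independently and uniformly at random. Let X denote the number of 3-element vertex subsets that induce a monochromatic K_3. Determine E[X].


Let X = Σ_S X_S over the C(21, 3) = 1330 subsets S of size 3, where X_S = 1 if the K_3 on S is monochromatic.
For a fixed S, the K_3 on S has C(3, 2) = 3 edges. P[all 3 edges red] = (1/2)^3, and likewise for blue, so P[monochromatic] = 2·(1/2)^3 = 2^{1 − 3} = 1/4.
Summing: E[X] = C(21, 3) · 2^{1 − 3} = 1330 · 1/4 = 665/2.
Numerically: E[X] ≈ 332.500.

E[X] = C(21,3)·2^(1−C(3,2)) = 665/2 ≈ 332.500.


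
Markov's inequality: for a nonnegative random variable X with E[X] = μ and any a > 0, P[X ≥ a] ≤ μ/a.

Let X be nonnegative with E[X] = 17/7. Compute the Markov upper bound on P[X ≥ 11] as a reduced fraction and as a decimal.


μ = E[X] = 17/7, a = 11.
Markov: P[X ≥ 11] ≤ μ/a = (17/7)/11 = 17/77.
Numerically: ≈ 0.22078.
(Since a = 11 > μ = 2.42857, the bound 17/77 is < 1 and informative.)

P[X ≥ 11] ≤ 17/77 ≈ 0.22078.


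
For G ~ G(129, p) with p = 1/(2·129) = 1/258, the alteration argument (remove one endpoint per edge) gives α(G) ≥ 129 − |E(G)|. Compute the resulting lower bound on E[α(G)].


E[|E(G)|] = C(129, 2)·p = 8256 · (1/258) = 32.
E[α(G)] ≥ n − E[|E(G)|] = 129 − 32 = 97.
Numerically: ≈ 97.00000.
(This is only a lower bound; the true E[α(G)] may be larger.)

E[α(G)] ≥ 97 ≈ 97.00000.


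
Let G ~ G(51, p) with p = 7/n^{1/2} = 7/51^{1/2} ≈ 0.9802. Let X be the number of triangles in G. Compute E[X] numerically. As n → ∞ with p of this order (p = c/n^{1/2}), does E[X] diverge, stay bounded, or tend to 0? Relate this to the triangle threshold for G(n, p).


Number of potential triangles: C(51, 3) = 20825.
Each occurs with probability p³ ≈ (0.9802)³ ≈ 9.4175700e-01.
By linearity: E[X] = C(51, 3)·p³ ≈ 20825 · 9.4175700e-01 ≈ 19612.08948.
Since α = 1/2 < 1, p = c/n^{1/2} ≫ 1/n is above the triangle threshold p ~ 1/n. Asymptotically E[X] ~ (c³/6)·n^{3(1−α)} = (7³/6)·n^{1.5} → ∞; triangles are abundant w.h.p.

E[X] ≈ 19612.08948; in regime p = Θ(1/n^{1/2}) E[X] diverges (above the triangle threshold p ~ 1/n).


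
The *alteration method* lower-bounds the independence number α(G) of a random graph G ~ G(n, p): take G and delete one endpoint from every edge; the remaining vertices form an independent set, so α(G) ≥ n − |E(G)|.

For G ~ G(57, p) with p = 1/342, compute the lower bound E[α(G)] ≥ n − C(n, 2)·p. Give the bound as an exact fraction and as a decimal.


E[|E(G)|] = C(57, 2)·p = 1596 · (1/342) = 14/3.
E[α(G)] ≥ n − E[|E(G)|] = 57 − 14/3 = 157/3.
Numerically: ≈ 52.33333.
(This is only a lower bound; the true E[α(G)] may be larger.)

E[α(G)] ≥ 157/3 ≈ 52.33333.


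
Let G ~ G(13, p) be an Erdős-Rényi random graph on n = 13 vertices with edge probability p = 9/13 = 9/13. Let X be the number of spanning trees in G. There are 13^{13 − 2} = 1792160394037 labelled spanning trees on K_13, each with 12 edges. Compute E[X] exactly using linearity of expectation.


K_13 has 13^{13 − 2} = 1792160394037 labelled spanning trees.
For each such spanning tree H, let X_H = 1 if all 12 edges of H are present in G. Then P[X_H = 1] = p^{12} = (9/13)^{12} = 282429536481/23298085122481.
Summing the indicators: E[X] = Σ_H E[X_H] = 1792160394037 · p^{12} = 1792160394037 · 282429536481/23298085122481 = 282429536481/13.
Numerically: E[X] ≈ 2.17e+10.

E[X] = 1792160394037 · (9/13)^{12} = 282429536481/13 ≈ 2.17e+10.


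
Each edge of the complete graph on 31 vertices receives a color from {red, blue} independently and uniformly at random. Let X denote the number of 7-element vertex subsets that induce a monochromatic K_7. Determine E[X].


Let X = Σ_S X_S over the C(31, 7) = 2629575 subsets S of size 7, where X_S = 1 if the K_7 on S is monochromatic.
For a fixed S, the K_7 on S has C(7, 2) = 21 edges. P[all 21 edges red] = (1/2)^21, and likewise for blue, so P[monochromatic] = 2·(1/2)^21 = 2^{1 − 21} = 1/1048576.
By linearity: E[X] = C(31, 7) · 2^{1 − 21} = 2629575 · 1/1048576 = 2629575/1048576.
Numerically: E[X] ≈ 2.5078.

E[X] = C(31,7)·2^(1−C(7,2)) = 2629575/1048576 ≈ 2.5078.


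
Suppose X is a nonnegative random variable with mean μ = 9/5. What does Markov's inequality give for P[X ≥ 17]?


μ = E[X] = 9/5, a = 17.
Markov: P[X ≥ 17] ≤ μ/a = (9/5)/17 = 9/85.
Numerically: ≈ 0.1059.
(Since a = 17 > μ = 1.8000, the bound 9/85 is < 1 and informative.)

P[X ≥ 17] ≤ 9/85 ≈ 0.1059.


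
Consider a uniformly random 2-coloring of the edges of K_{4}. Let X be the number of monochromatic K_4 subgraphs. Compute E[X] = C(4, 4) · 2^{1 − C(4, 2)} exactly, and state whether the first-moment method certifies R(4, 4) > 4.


E[X] = C(4, 4) · 2^{1 − 6} = 1 · 2^{−5} = 1/32.
As a reduced fraction: E[X] = 1/32 ≈ 0.03125.
Is E[X] < 1? YES.
Since E[X] < 1, there exists a 2-coloring of K_{4} with no monochromatic K_4; hence R(4, 4) > 4.

E[X] = 1/32 ≈ 0.03125; E[X] < 1, so R(4, 4) > 4.


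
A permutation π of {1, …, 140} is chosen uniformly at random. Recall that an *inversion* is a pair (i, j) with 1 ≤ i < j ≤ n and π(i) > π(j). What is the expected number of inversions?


Write X = Σ X_I over the C(140, 2) = 9730 pairs i < j, with X_I the indicator of one inversion.
There are 9730 indicators.
For each fixed pair i < j, the values π(i) and π(j) are two distinct elements of {1, …, 140} in uniformly random order; by symmetry P[π(i) > π(j)] = 1/2.
By linearity: E[X] = 9730 · (1/2) = C(140, 2) · (1/2) = 9730/2 = 4865 ≈ 4865.000.

E[X] = 4865 = 4865.000.


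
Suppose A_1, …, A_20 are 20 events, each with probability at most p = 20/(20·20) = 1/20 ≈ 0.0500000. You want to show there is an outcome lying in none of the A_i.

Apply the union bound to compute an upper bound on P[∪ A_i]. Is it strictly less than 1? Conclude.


Union bound: P[∪_{i=1}^{20} A_i] ≤ Σ_i P[A_i] ≤ 20·p = 20·(1/20) = 1.
Numerically: 1 ≈ 1.0000000.
Is 1 < 1? NO.
Since the bound 1 is ≥ 1, the union bound is uninformative here; it does NOT by itself certify existence.

20·p = 1 ≈ 1.0000000; existence NOT certified by the union bound.


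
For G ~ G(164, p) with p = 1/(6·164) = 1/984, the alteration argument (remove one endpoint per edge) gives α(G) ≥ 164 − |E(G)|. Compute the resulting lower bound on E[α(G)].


E[|E(G)|] = C(164, 2)·p = 13366 · (1/984) = 163/12.
E[α(G)] ≥ n − E[|E(G)|] = 164 − 163/12 = 1805/12.
Numerically: ≈ 150.4167.
(This is only a lower bound; the true E[α(G)] may be larger.)

E[α(G)] ≥ 1805/12 ≈ 150.4167.


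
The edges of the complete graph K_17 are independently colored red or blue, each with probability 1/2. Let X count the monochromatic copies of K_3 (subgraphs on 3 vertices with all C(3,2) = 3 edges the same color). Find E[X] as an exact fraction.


Let X = Σ_S X_S over the C(17, 3) = 680 subsets S of size 3, where X_S = 1 if the K_3 on S is monochromatic.
For a fixed S, the K_3 on S has C(3, 2) = 3 edges. P[all 3 edges red] = (1/2)^3, and likewise for blue, so P[monochromatic] = 2·(1/2)^3 = 2^{1 − 3} = 1/4.
By linearity of expectation: E[X] = C(17, 3) · 2^{1 − 3} = 680 · 1/4 = 170.
Numerically: E[X] ≈ 170.0000.

E[X] = C(17,3)·2^(1−C(3,2)) = 170 ≈ 170.0000.


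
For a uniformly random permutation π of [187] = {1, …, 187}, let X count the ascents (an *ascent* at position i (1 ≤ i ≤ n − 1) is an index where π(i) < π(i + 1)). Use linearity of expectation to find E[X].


Write X = Σ X_I over i = 1, …, 186, with X_I the indicator of one ascent.
There are 186 indicators.
For each fixed i, the pair (π(i), π(i+1)) is a uniformly random ordered pair of distinct values from {1, …, 187}; by symmetry P[π(i) < π(i+1)] = 1/2.
By linearity: E[X] = 186 · (1/2) = (187 − 1) · (1/2) = 93 ≈ 93.0000.

E[X] = 93 = 93.0000.


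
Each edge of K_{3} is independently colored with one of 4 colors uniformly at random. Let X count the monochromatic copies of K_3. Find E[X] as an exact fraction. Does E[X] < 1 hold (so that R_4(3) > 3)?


E[X] = C(3, 3) · 4^{1 − 3} = 1 · 4^{−2} = 1/16.
As a reduced fraction: E[X] = 1/16 ≈ 0.0625000.
Is E[X] < 1? YES.
Since E[X] < 1, there exists a 4-coloring of K_{3} with no monochromatic K_3; hence R_4(3) > 3.

E[X] = 1/16 ≈ 0.0625000; E[X] < 1, so R_4(3) > 3.


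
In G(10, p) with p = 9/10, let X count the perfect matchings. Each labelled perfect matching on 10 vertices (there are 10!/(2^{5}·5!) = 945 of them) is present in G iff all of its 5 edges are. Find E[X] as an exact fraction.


K_10 has 10!/(2^{5}·5!) = 945 labelled perfect matchings.
For each such perfect matching H, let X_H = 1 if all 5 edges of H are present in G. Then P[X_H = 1] = p^{5} = (9/10)^{5} = 59049/100000.
By linearity of expectation: E[X] = Σ_H E[X_H] = 945 · p^{5} = 945 · 59049/100000 = 11160261/20000.
Numerically: E[X] ≈ 558.

E[X] = 945 · (9/10)^{5} = 11160261/20000 ≈ 558.


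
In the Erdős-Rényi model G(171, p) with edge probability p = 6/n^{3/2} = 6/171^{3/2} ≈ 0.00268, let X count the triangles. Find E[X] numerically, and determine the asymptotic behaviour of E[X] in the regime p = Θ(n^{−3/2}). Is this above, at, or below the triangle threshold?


Number of potential triangles: C(171, 3) = 818805.
Each occurs with probability p³ ≈ (0.00268)³ ≈ 1.93184e-08.
By linearity: E[X] = C(171, 3)·p³ ≈ 818805 · 1.93184e-08 ≈ 0.016.
Since α = 3/2 > 1, p = c/n^{3/2} = o(1/n) is below the triangle threshold p ~ 1/n. Asymptotically E[X] ~ (c³/6)·n^{3(1−α)} = (6³/6)·n^{-1.5} → 0, so by Markov's inequality G has no triangles w.h.p.

E[X] ≈ 0.016; in regime p = Θ(1/n^{3/2}) E[X] tends to 0 (below the triangle threshold p ~ 1/n).


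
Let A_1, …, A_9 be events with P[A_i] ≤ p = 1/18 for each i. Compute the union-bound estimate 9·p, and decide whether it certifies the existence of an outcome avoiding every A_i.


Union bound: P[∪_{i=1}^{9} A_i] ≤ Σ_i P[A_i] ≤ 9·p = 9·(1/18) = 1/2.
Numerically: 1/2 ≈ 0.500.
Is 1/2 < 1? YES.
Since P[∪ A_i] ≤ 1/2 < 1, the complement has P[∩ A_i^c] ≥ 1 − 1/2 = 1/2 > 0, so some outcome avoids every A_i.

9·p = 1/2 ≈ 0.500; existence CERTIFIED by the union bound.


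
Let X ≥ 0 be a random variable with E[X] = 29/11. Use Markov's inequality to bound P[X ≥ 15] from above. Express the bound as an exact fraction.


μ = E[X] = 29/11, a = 15.
Markov: P[X ≥ 15] ≤ μ/a = (29/11)/15 = 29/165.
Numerically: ≈ 0.1758.
(Since a = 15 > μ = 2.6364, the bound 29/165 is < 1 and informative.)

P[X ≥ 15] ≤ 29/165 ≈ 0.1758.


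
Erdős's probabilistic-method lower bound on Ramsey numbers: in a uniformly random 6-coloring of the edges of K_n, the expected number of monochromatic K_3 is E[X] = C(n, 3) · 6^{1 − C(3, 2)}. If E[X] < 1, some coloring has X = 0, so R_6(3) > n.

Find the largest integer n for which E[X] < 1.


We need C(n, 3) · 6^{1 − 3} < 1, i.e. C(n, 3) < 6^{3 − 1} = 36.
Check values of n near the boundary:
  n = 5: C(5, 3) = 10; 10 < 36? YES
  n = 6: C(6, 3) = 20; 20 < 36? YES
  n = 7: C(7, 3) = 35; 35 < 36? YES
  n = 8: C(8, 3) = 56; 56 < 36? NO
  n = 9: C(9, 3) = 84; 84 < 36? NO
The largest n with C(n, 3) < 36 is n = 7 (where E[X] = 35/36 ≈ 0.97222). Hence R_6(3) > 7, i.e. R_6(3) ≥ 8.

Largest n = 7; hence R_6(3) > 7.


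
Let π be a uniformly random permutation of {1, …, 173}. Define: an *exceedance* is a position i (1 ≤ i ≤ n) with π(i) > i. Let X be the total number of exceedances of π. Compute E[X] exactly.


Write X = Σ_{i=1}^{173} X_i, where X_i = 1_{π(i) > i}.
For each fixed i, π(i) is uniform over {1, …, 173} (marginal of a uniform permutation), so P[π(i) > i] = (n − i)/n. Summing: Σ_{i=1}^{173} (n − i)/n = (0 + 1 + … + 172)/173 = 173(173 − 1)/(2·173) = (173 − 1)/2.
Hence E[X] = Σ_{i=1}^{173} (173 − i)/173 = 86 ≈ 86.0000.

E[X] = 86 = 86.0000.


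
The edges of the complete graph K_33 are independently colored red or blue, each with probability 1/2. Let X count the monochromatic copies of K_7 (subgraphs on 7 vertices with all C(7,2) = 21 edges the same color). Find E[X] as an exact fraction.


Let X = Σ_S X_S over the C(33, 7) = 4272048 subsets S of size 7, where X_S = 1 if the K_7 on S is monochromatic.
For a fixed S, the K_7 on S has C(7, 2) = 21 edges. P[all 21 edges red] = (1/2)^21, and likewise for blue, so P[monochromatic] = 2·(1/2)^21 = 2^{1 − 21} = 1/1048576.
By linearity: E[X] = C(33, 7) · 2^{1 − 21} = 4272048 · 1/1048576 = 267003/65536.
Numerically: E[X] ≈ 4.07414.

E[X] = C(33,7)·2^(1−C(7,2)) = 267003/65536 ≈ 4.07414.


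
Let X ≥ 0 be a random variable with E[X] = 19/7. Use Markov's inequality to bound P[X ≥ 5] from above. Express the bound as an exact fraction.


μ = E[X] = 19/7, a = 5.
Markov: P[X ≥ 5] ≤ μ/a = (19/7)/5 = 19/35.
Numerically: ≈ 0.543.
(Since a = 5 > μ = 2.714, the bound 19/35 is < 1 and informative.)

P[X ≥ 5] ≤ 19/35 ≈ 0.543.


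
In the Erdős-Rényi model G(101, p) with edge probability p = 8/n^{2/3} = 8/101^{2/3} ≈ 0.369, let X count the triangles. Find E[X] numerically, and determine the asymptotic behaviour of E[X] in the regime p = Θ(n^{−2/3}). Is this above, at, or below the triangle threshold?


Number of potential triangles: C(101, 3) = 166650.
Each occurs with probability p³ ≈ (0.369)³ ≈ 5.01912e-02.
By linearity: E[X] = C(101, 3)·p³ ≈ 166650 · 5.01912e-02 ≈ 8364.356.
Since α = 2/3 < 1, p = c/n^{2/3} ≫ 1/n is above the triangle threshold p ~ 1/n. Asymptotically E[X] ~ (c³/6)·n^{3(1−α)} = (8³/6)·n^{1} → ∞; triangles are abundant w.h.p.

E[X] ≈ 8364.356; in regime p = Θ(1/n^{2/3}) E[X] diverges (above the triangle threshold p ~ 1/n).


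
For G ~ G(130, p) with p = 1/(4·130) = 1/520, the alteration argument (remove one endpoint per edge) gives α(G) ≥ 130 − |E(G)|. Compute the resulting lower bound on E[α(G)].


E[|E(G)|] = C(130, 2)·p = 8385 · (1/520) = 129/8.
E[α(G)] ≥ n − E[|E(G)|] = 130 − 129/8 = 911/8.
Numerically: ≈ 113.8750.
(This is only a lower bound; the true E[α(G)] may be larger.)

E[α(G)] ≥ 911/8 ≈ 113.8750.


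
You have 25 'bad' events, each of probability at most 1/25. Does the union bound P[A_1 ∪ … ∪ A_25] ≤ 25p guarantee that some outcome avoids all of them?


Union bound: P[∪_{i=1}^{25} A_i] ≤ Σ_i P[A_i] ≤ 25·p = 25·(1/25) = 1.
Numerically: 1 ≈ 1.000.
Is 1 < 1? NO.
Since the bound 1 is ≥ 1, the union bound is uninformative here; it does NOT by itself certify existence.

25·p = 1 ≈ 1.000; existence NOT certified by the union bound.
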